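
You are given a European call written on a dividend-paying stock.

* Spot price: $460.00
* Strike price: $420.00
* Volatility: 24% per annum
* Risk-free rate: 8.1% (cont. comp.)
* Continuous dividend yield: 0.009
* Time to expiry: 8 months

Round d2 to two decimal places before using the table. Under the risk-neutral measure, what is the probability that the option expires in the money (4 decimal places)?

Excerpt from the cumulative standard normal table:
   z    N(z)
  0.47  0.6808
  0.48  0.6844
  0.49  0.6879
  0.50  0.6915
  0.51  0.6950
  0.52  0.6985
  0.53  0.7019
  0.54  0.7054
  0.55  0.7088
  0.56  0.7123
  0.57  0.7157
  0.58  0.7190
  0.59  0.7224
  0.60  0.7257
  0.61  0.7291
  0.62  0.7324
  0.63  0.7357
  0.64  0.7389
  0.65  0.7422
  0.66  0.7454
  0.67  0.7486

0.7291

σ√T = 0.24·√0.6667 = 0.1960
d₁ = [ln(460/420) + (0.081 − 0.009 + 0.24²/2)·0.6667] / 0.1960 = [0.0910 + 0.0672] / 0.1960 = 0.8072 → 0.81
d₂ = d₁ − σ√T = 0.8072 − 0.1960 = 0.6112 → 0.61
Risk-neutral Pr[S_T > K] = N(d₂) = N(0.61) = 0.7291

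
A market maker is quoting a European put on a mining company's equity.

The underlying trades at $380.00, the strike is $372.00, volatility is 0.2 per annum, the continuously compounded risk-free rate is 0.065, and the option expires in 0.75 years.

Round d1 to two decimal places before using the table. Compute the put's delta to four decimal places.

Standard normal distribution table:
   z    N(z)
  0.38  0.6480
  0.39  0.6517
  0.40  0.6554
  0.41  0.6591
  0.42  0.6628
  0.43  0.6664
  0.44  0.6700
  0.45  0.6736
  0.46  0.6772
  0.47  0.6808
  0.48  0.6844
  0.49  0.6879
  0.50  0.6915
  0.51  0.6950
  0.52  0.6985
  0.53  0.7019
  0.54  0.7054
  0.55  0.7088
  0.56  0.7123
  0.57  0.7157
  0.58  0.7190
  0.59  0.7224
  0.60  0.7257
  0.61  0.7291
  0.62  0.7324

T = 0.75;  σ√T = 0.1732
ln(S/K) + (r + σ²/2)T = ln(380/372) + (0.065 + 0.2²/2)·0.75 = 0.0213 + 0.0638 = 0.0850
d₁ = 0.0850 / 0.1732 = 0.4909 ≈ 0.49
N(d₁) = N(0.49) = 0.6879
Δ_put = N(d₁) − 1 = 0.6879 − 1 = -0.3121

-0.3121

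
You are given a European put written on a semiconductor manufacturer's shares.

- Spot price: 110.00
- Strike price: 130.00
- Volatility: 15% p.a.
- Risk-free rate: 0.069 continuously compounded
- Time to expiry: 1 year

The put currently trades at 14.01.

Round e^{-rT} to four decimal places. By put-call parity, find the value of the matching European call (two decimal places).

exp(−rT) = exp(−0.069·1) = 0.9333
Put-call parity: C − P = S − K·e^(−rT) = 110 − 130·0.9333 = 110 − 121.3290 = -11.3290
C = P + (C − P) = 14.01 + (-11.3290) = 2.6810

2.68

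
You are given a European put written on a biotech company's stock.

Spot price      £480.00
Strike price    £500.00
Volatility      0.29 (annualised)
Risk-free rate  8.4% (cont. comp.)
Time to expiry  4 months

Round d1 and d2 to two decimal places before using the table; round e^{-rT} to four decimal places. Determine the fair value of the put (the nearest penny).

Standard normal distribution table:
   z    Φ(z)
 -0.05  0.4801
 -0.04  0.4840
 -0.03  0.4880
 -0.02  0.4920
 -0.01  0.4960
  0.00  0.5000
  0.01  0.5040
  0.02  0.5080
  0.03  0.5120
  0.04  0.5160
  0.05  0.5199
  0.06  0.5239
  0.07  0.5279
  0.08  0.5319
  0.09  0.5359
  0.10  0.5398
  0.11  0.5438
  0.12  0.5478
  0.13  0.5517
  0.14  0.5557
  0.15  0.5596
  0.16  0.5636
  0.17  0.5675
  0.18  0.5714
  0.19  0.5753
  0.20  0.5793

£35.94

σ√T = 0.29·√0.3333 = 0.1674
ln(S/K) + (r + σ²/2)T = ln(480/500) + (0.084 + 0.29²/2)·0.3333 = -0.0408 + 0.0420 = 0.0012
d₁ = 0.0012 / 0.1674 = 0.0071 ≈ 0.01
d₂ = d₁ − σ√T = 0.0071 − 0.1674 = -0.1603 ≈ -0.16
exp(−rT) = exp(−0.084·0.3333) = 0.9724
N(−d₂) = N(0.16) = 0.5636;  N(−d₁) = N(-0.01) = 0.4960
P = 500·0.9724·0.5636 − 480·0.4960 = 274.0223 − 238.0800 = 35.9423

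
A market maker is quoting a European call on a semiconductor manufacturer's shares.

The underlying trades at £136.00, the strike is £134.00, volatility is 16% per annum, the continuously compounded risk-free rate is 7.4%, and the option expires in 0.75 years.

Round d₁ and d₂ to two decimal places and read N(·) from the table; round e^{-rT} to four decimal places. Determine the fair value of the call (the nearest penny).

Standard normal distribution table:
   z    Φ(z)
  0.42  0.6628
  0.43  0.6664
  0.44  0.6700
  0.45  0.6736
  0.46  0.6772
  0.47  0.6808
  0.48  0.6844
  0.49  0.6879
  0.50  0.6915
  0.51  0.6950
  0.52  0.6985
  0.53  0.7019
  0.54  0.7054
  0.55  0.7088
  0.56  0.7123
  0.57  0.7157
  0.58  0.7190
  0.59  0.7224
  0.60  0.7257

σ√T = 0.16·√0.75 = 0.1386
d₁ = [ln(136/134) + (0.074 + ½·0.16²)·0.75] / (σ√T) = (0.0148 + 0.0651) / 0.1386 = 0.5767 ⇒ 0.58
d₂ = 0.5767 − 0.1386 = 0.4382 ⇒ 0.44
e^(−rT) = e^(−0.074·0.75) = 0.9460
N(d₁) = N(0.58) = 0.7190;  N(d₂) = N(0.44) = 0.6700
C = 136·0.7190 − 134·0.9460·0.6700 = 97.7840 − 84.9319 = 12.8521

£12.85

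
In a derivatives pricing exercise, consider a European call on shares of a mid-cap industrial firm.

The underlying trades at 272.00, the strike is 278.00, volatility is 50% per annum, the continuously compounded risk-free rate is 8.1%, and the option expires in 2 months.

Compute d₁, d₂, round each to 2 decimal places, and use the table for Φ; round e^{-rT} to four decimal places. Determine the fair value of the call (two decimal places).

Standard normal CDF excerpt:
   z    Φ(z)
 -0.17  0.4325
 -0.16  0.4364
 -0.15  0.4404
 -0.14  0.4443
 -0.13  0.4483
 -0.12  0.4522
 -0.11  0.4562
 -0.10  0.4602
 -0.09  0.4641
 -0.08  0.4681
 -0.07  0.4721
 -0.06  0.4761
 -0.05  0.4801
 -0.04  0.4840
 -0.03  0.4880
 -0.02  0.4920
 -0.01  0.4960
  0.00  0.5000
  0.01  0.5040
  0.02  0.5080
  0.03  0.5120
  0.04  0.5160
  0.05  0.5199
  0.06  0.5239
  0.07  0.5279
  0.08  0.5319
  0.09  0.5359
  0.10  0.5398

20.64

σ√T = 0.5·√0.1667 = 0.2041
d₁ = [ln(272/278) + (0.081 + 0.5²/2)·0.1667] / 0.2041 = [-0.0218 + 0.0343] / 0.2041 = 0.0613 ≈ 0.06
d₂ = d₁ − σ√T = 0.0613 − 0.2041 = -0.1428 ≈ -0.14
e^(−rT) = e^(−0.081·0.1667) = 0.9866
N(d₁) = N(0.06) = 0.5239;  N(d₂) = N(-0.14) = 0.4443
C = 272·0.5239 − 278·0.9866·0.4443 = 142.5008 − 121.8603 = 20.6405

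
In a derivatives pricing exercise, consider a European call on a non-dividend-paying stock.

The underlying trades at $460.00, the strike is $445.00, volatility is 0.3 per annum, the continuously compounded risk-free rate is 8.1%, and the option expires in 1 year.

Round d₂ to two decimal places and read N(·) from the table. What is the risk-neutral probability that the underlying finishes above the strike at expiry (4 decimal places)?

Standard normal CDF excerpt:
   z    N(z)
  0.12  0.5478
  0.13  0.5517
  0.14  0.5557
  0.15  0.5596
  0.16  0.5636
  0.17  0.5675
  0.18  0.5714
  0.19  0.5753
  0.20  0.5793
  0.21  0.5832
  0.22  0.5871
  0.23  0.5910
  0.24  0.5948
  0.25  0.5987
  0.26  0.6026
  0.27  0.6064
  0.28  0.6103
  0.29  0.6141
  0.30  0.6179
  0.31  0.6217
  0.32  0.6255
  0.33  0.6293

σ√T = 0.3 × 1.0000 = 0.3000
d₁ = [ln(460/445) + (0.081 + 0.3²/2)·1] / 0.3000 = [0.0332 + 0.1260] / 0.3000 = 0.5305 → 0.53
d₂ = d₁ − σ√T = 0.5305 − 0.3000 = 0.2305 → 0.23
Risk-neutral Pr[S_T > K] = N(d₂) = N(0.23) = 0.5910

0.5910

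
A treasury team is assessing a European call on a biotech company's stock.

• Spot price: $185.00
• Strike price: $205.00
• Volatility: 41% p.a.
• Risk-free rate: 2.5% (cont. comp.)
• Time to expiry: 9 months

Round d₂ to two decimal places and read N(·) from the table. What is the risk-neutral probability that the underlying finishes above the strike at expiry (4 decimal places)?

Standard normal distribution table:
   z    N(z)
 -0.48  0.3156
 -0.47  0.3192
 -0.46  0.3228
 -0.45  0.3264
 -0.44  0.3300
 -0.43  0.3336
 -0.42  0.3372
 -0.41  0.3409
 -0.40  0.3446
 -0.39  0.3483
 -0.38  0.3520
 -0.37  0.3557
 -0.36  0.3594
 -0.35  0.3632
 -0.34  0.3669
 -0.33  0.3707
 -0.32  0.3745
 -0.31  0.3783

σ√T = 0.41 × 0.8660 = 0.3551
d₁ = [ln(185/205) + (0.025 + 0.41²/2)·0.75] / 0.3551 = [-0.1027 + 0.0818] / 0.3551 = -0.0588 ≈ -0.06
d₂ = d₁ − σ√T = -0.0588 − 0.3551 = -0.4138 ≈ -0.41
Risk-neutral Pr[S_T > K] = N(d₂) = N(-0.41) = 0.3409

0.3409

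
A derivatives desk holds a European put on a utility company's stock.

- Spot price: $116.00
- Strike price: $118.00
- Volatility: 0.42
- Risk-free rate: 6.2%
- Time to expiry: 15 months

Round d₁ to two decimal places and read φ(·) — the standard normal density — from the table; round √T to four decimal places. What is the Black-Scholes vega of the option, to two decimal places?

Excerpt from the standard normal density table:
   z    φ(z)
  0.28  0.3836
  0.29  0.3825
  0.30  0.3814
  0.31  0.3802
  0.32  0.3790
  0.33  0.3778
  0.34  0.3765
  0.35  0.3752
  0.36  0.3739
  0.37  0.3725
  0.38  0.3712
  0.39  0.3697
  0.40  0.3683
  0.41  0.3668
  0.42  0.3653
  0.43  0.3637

48.49

σ√T = 0.42·√1.25 = 0.4696
d₁ = [ln(116/118) + (0.062 + 0.42²/2)·1.25] / 0.4696 = [-0.0171 + 0.1878] / 0.4696 = 0.3634 ⇒ 0.36
√T = √1.25 = 1.1180
φ(d₁) = φ(0.36) = 0.3739
vega = S·φ(d₁)·√T = 116·0.3739·1.1180 = 48.4903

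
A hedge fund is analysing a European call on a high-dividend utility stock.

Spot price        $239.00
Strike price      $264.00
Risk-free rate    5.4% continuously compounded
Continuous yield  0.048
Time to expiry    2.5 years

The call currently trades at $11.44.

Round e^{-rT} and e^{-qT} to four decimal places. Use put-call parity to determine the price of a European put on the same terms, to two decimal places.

$30.13

e^(−qT) = e^(−0.048·2.5) = 0.8869;  e^(−rT) = e^(−0.054·2.5) = 0.8737
Put-call parity: C − P = S·e^(−qT) − K·e^(−rT) = 239·0.8869 − 264·0.8737 = 211.9691 − 230.6568 = -18.6877
P = C − (C − P) = 11.44 − (-18.6877) = 30.1277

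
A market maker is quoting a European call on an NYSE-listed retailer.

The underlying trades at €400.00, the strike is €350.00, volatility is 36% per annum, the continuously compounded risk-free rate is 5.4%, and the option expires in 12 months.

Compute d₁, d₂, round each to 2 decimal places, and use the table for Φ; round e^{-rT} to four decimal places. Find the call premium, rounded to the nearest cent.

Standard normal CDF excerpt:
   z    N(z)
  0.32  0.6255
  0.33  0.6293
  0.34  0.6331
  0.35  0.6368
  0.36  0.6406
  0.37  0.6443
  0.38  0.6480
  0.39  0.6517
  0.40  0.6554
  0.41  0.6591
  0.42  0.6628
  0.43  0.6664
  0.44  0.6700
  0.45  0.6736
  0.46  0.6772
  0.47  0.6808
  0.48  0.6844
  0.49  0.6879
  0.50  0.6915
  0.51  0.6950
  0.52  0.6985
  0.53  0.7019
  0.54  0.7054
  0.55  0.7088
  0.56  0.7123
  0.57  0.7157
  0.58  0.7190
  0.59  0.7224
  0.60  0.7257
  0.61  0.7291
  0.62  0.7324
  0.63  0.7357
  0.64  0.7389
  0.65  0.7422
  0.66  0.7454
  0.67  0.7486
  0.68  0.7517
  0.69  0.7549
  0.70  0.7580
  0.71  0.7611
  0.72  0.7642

€93.27

σ√T = 0.36·√1 = 0.3600
ln(S/K) + (r + σ²/2)T = ln(400/350) + (0.054 + 0.36²/2)·1 = 0.1335 + 0.1188 = 0.2523
d₁ = 0.2523 / 0.3600 = 0.7009 ⇒ 0.70
d₂ = d₁ − σ√T = 0.7009 − 0.3600 = 0.3409 ⇒ 0.34
exp(−rT) = exp(−0.054·1) = 0.9474
N(d₁) = N(0.70) = 0.7580;  N(d₂) = N(0.34) = 0.6331
C = 400·0.7580 − 350·0.9474·0.6331 = 303.2000 − 209.9296 = 93.2704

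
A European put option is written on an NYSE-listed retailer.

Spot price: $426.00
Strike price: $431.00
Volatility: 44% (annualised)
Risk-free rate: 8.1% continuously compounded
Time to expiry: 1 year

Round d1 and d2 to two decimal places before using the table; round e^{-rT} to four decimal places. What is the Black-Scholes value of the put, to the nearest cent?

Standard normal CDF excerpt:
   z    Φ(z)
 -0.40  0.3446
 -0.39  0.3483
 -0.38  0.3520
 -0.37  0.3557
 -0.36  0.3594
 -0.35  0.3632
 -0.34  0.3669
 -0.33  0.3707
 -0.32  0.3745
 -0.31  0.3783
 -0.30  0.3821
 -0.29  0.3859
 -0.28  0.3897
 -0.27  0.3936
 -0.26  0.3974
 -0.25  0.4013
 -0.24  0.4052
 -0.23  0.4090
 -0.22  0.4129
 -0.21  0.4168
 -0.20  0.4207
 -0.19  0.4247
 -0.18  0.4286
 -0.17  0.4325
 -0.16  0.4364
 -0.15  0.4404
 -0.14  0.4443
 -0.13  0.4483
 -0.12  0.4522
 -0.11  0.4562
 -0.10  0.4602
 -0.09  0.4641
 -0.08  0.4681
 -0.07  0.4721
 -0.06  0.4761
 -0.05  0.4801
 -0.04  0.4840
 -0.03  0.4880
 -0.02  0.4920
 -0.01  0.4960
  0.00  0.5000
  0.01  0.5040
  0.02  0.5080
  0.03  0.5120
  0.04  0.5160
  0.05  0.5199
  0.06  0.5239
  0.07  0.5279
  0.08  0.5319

σ√T = 0.44 × 1.0000 = 0.4400
d₁ = [ln(426/431) + (0.081 + 0.44²/2)·1] / 0.4400 = [-0.0117 + 0.1778] / 0.4400 = 0.3776 ⇒ 0.38
d₂ = d₁ − σ√T = 0.3776 − 0.4400 = -0.0624 ⇒ -0.06
exp(−rT) = exp(−0.081·1) = 0.9222
N(−d₂) = N(0.06) = 0.5239;  N(−d₁) = N(-0.38) = 0.3520
P = 431·0.9222·0.5239 − 426·0.3520 = 208.2336 − 149.9520 = 58.2816

$58.28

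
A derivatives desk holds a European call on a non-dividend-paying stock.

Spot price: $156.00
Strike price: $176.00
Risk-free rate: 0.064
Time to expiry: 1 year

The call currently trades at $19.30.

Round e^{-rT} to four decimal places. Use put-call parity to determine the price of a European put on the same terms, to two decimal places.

exp(−rT) = exp(−0.064·1) = 0.9380
Put-call parity: C − P = S − K·e^(−rT) = 156 − 176·0.9380 = 156 − 165.0880 = -9.0880
P = C − (C − P) = 19.30 − (-9.0880) = 28.3880

$28.39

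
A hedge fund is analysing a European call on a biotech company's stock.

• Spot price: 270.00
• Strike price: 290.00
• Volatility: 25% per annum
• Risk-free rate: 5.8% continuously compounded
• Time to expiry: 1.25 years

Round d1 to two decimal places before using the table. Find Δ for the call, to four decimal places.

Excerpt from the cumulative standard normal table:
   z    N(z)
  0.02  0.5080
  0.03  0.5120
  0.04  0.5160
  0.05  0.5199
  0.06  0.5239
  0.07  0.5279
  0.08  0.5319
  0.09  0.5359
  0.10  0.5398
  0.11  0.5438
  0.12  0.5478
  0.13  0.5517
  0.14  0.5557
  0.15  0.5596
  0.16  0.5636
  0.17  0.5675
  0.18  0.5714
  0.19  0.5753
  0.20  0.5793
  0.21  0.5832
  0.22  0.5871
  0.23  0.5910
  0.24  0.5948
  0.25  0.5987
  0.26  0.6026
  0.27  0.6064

σ√T = 0.25 × 1.1180 = 0.2795
ln(S/K) + (r + σ²/2)T = ln(270/290) + (0.058 + 0.25²/2)·1.25 = -0.0715 + 0.1116 = 0.0401
d₁ = 0.0401 / 0.2795 = 0.1435 → 0.14
N(d₁) = N(0.14) = 0.5557
Δ_call = N(d₁) = 0.5557

0.5557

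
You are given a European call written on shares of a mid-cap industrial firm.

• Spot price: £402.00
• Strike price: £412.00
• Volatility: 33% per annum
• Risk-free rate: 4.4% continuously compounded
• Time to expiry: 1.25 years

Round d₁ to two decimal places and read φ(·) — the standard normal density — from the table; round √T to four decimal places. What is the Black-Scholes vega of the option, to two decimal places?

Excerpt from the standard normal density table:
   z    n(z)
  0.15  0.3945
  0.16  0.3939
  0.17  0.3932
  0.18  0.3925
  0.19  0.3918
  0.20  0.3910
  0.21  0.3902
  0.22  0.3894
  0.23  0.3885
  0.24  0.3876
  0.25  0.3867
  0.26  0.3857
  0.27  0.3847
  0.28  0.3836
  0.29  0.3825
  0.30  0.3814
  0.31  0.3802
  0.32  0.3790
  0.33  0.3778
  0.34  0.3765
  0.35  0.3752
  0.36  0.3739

σ√T = 0.33·√1.25 = 0.3690
d₁ = [ln(402/412) + (0.044 + 0.33²/2)·1.25] / 0.3690 = [-0.0246 + 0.1231] / 0.3690 = 0.2669 ⇒ 0.27
√T = √1.25 = 1.1180
φ(d₁) = φ(0.27) = 0.3847
vega = S·φ(d₁)·√T = 402·0.3847·1.1180 = 172.8980

172.90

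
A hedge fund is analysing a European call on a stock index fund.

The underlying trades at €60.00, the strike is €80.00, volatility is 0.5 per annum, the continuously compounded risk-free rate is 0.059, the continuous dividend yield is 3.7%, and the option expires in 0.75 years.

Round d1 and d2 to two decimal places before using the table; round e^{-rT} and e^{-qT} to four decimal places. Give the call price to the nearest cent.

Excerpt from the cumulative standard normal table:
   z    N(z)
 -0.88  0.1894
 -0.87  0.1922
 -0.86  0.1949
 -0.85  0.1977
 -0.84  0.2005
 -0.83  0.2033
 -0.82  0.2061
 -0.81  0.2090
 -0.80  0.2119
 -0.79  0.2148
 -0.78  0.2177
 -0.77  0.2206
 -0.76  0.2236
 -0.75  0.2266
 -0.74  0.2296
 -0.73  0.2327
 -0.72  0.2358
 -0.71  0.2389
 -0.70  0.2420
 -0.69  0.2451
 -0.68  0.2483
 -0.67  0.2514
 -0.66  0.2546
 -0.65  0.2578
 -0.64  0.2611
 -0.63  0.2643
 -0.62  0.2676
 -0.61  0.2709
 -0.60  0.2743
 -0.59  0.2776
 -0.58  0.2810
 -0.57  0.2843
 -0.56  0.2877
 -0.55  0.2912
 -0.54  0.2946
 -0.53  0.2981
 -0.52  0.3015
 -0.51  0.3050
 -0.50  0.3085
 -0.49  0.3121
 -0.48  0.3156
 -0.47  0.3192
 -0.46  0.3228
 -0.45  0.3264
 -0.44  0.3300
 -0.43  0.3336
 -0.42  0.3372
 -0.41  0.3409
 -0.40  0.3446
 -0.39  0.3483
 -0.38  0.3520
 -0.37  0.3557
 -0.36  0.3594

€4.55

σ√T = 0.5 × 0.8660 = 0.4330
d₁ = [ln(60/80) + (0.059 − 0.037 + ½·0.5²)·0.75] / (σ√T) = (-0.2877 + 0.1102) / 0.4330 = -0.4098 ≈ -0.41
d₂ = -0.4098 − 0.4330 = -0.8428 ≈ -0.84
e^(−qT) = e^(−0.037·0.75) = 0.9726;  e^(−rT) = e^(−0.059·0.75) = 0.9567
N(d₁) = N(-0.41) = 0.3409;  N(d₂) = N(-0.84) = 0.2005
C = 60·0.9726·0.3409 − 80·0.9567·0.2005 = 19.8936 − 15.3455 = 4.5481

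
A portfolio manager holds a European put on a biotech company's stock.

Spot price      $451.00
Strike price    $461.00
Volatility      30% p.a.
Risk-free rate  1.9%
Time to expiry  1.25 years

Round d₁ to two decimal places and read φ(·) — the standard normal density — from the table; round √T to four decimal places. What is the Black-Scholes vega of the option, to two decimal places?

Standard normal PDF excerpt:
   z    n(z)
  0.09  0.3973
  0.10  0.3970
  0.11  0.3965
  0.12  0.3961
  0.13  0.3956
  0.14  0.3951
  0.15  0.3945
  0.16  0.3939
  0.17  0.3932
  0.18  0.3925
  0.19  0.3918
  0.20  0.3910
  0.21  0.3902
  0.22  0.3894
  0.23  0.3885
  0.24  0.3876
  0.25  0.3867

σ√T = 0.3·√1.25 = 0.3354
d₁ = [ln(451/461) + (0.019 + 0.3²/2)·1.25] / 0.3354 = [-0.0219 + 0.0800] / 0.3354 = 0.1731 ⇒ 0.17
√T = √1.25 = 1.1180
φ(d₁) = φ(0.17) = 0.3932
vega = S·φ(d₁)·√T = 451·0.3932·1.1180 = 198.2585

198.26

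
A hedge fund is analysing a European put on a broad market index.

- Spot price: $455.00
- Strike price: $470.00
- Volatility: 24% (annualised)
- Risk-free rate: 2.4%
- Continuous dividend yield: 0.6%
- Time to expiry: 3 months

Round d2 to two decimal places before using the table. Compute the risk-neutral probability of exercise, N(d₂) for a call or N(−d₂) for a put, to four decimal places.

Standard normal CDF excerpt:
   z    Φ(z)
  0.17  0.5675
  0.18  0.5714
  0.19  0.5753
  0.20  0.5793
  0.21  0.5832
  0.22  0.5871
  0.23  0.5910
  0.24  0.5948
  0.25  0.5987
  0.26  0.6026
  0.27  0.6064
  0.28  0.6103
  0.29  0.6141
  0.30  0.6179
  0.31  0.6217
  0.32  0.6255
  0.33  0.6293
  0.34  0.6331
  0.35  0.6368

σ√T = 0.24·√0.25 = 0.1200
d₁ = [ln(455/470) + (0.024 − 0.006 + 0.24²/2)·0.25] / 0.1200 = [-0.0324 + 0.0117] / 0.1200 = -0.1728 → -0.17
d₂ = d₁ − σ√T = -0.1728 − 0.1200 = -0.2928 → -0.29
Pr(exercise) under Q = N(−d₂) = N(0.29) = 0.6141

0.6141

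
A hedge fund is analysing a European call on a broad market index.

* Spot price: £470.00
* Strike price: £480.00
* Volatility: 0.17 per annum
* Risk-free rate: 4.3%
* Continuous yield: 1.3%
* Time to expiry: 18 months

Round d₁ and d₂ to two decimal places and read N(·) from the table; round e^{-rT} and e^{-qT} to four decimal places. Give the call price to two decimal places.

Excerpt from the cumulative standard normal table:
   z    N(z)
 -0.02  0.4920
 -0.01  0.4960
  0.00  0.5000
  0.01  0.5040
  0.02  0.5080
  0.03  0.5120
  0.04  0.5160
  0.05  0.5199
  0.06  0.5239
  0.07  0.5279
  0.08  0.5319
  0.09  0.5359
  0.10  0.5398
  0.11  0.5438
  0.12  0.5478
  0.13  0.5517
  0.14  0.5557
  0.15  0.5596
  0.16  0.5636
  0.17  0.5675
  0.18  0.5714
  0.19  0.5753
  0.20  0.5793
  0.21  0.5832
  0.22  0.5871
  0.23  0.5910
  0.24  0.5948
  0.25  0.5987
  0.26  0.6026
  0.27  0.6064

σ√T = 0.17·√1.5 = 0.2082
d₁ = [ln(470/480) + (0.043 − 0.013 + ½·0.17²)·1.5] / (σ√T) = (-0.0211 + 0.0667) / 0.2082 = 0.2191 ≈ 0.22
d₂ = 0.2191 − 0.2082 = 0.0109 ≈ 0.01
e^(−qT) = e^(−0.013·1.5) = 0.9807;  e^(−rT) = e^(−0.043·1.5) = 0.9375
N(d₁) = N(0.22) = 0.5871;  N(d₂) = N(0.01) = 0.5040
C = 470·0.9807·0.5871 − 480·0.9375·0.5040 = 270.6114 − 226.8000 = 43.8114

£43.81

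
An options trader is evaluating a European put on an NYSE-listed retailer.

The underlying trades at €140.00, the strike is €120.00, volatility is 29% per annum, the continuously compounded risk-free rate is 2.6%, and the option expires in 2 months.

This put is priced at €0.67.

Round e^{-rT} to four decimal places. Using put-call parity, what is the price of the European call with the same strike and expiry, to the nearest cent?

exp(−rT) = exp(−0.026·0.1667) = 0.9957
Put-call parity: C − P = S − K·e^(−rT) = 140 − 120·0.9957 = 140 − 119.4840 = 20.5160
C = P + (C − P) = 0.67 + (20.5160) = 21.1860

€21.19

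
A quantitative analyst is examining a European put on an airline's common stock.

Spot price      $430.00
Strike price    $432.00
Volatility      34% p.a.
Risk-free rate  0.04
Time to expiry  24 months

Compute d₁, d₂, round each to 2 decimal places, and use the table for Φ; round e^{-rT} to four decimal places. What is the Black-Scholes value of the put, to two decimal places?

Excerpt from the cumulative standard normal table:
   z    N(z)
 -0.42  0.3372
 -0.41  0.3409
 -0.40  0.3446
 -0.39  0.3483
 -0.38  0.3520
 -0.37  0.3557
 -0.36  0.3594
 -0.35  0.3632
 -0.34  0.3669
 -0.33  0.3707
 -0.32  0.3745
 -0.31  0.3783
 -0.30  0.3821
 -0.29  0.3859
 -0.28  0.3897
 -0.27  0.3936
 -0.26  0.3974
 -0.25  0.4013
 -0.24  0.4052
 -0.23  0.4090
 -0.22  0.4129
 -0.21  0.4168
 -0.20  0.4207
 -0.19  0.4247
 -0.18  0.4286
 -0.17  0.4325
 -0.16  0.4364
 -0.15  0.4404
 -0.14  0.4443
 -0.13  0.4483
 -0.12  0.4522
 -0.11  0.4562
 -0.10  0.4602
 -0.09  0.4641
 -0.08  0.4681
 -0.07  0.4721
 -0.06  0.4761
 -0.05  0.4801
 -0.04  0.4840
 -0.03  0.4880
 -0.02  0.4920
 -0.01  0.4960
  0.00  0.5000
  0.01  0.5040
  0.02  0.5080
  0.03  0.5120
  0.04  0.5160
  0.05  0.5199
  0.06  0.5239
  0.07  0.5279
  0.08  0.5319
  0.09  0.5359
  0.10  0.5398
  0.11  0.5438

T = 2;  σ√T = 0.4808
d₁ = [ln(430/432) + (0.04 + ½·0.34²)·2] / (σ√T) = (-0.0046 + 0.1956) / 0.4808 = 0.3971 which rounds to 0.40
d₂ = 0.3971 − 0.4808 = -0.0837 which rounds to -0.08
e^(−rT) = e^(−0.04·2) = 0.9231
N(−d₂) = N(0.08) = 0.5319;  N(−d₁) = N(-0.40) = 0.3446
P = 432·0.9231·0.5319 − 430·0.3446 = 212.1107 − 148.1780 = 63.9327

$63.93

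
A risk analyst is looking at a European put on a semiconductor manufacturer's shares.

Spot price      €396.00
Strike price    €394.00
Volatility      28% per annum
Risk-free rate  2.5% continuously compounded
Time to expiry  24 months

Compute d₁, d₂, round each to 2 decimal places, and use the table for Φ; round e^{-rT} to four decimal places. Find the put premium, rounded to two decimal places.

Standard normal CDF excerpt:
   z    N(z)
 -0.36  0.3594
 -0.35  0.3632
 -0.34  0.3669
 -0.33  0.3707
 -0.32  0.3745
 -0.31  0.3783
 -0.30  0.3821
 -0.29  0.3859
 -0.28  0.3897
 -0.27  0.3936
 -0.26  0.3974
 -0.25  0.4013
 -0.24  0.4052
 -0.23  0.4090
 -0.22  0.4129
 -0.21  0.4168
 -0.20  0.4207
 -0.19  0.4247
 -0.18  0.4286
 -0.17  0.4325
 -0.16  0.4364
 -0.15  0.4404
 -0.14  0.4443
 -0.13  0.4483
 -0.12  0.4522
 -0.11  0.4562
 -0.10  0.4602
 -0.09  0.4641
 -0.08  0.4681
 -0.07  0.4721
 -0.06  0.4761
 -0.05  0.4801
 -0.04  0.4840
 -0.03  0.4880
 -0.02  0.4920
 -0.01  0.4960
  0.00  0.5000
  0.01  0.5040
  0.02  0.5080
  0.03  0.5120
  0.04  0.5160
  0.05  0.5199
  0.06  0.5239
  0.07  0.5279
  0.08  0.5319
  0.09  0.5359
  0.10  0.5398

€51.05

σ√T = 0.28 × 1.4142 = 0.3960
ln(S/K) + (r + σ²/2)T = ln(396/394) + (0.025 + 0.28²/2)·2 = 0.0051 + 0.1284 = 0.1335
d₁ = 0.1335 / 0.3960 = 0.3370 ≈ 0.34
d₂ = d₁ − σ√T = 0.3370 − 0.3960 = -0.0589 ≈ -0.06
e^(−rT) = e^(−0.025·2) = 0.9512
P = 394·0.9512·N(0.06) − 396·N(-0.34) = 394·0.9512·0.5239 − 396·0.3669 = 196.3435 − 145.2924 = 51.0511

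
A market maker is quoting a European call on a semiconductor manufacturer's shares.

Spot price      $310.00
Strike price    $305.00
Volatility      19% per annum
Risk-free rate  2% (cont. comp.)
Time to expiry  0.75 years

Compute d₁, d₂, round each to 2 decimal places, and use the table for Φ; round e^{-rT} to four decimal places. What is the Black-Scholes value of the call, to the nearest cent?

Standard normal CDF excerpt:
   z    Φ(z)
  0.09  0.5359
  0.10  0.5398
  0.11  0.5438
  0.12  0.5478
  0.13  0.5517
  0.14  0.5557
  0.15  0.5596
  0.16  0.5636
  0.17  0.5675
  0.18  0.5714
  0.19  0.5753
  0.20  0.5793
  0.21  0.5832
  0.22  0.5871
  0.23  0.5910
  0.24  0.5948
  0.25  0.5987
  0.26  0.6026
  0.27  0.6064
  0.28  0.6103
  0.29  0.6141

$24.60

σ√T = 0.19 × 0.8660 = 0.1645
d₁ = [ln(310/305) + (0.02 + 0.19²/2)·0.75] / 0.1645 = [0.0163 + 0.0285] / 0.1645 = 0.2723 → 0.27
d₂ = d₁ − σ√T = 0.2723 − 0.1645 = 0.1077 → 0.11
exp(−rT) = exp(−0.02·0.75) = 0.9851
N(d₁) = N(0.27) = 0.6064;  N(d₂) = N(0.11) = 0.5438
C = 310·0.6064 − 305·0.9851·0.5438 = 187.9840 − 163.3877 = 24.5963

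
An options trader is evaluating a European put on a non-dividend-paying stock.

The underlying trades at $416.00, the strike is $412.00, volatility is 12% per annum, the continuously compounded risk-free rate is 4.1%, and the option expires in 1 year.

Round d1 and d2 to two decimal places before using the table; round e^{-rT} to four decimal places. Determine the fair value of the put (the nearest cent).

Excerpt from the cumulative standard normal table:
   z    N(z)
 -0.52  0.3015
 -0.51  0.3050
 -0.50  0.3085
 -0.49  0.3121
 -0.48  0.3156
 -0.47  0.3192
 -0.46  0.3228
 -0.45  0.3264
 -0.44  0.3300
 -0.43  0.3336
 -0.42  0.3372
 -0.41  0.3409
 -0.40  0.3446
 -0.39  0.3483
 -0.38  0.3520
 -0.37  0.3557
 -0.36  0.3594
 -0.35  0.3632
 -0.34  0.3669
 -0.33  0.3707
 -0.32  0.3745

$10.83

T = 1;  σ√T = 0.1200
d₁ = [ln(416/412) + (0.041 + 0.12²/2)·1] / 0.1200 = [0.0097 + 0.0482] / 0.1200 = 0.4822 → 0.48
d₂ = d₁ − σ√T = 0.4822 − 0.1200 = 0.3622 → 0.36
e^(−rT) = e^(−0.041·1) = 0.9598
N(−d₂) = N(-0.36) = 0.3594;  N(−d₁) = N(-0.48) = 0.3156
P = 412·0.9598·0.3594 − 416·0.3156 = 142.1203 − 131.2896 = 10.8307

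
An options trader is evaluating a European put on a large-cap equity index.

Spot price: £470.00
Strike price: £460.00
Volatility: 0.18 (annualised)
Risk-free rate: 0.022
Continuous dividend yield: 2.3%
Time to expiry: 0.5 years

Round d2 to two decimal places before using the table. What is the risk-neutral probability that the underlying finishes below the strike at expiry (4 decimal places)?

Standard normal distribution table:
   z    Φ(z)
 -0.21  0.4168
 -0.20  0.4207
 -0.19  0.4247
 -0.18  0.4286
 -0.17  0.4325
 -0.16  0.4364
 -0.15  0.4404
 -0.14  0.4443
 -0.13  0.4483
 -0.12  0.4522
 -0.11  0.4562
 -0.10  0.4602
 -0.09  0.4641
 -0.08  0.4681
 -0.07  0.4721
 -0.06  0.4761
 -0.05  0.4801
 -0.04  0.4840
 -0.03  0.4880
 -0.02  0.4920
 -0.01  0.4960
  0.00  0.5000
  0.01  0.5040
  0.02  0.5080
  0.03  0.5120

σ√T = 0.18·√0.5 = 0.1273
ln(S/K) + (r − q + σ²/2)T = ln(470/460) + (0.022 − 0.023 + 0.18²/2)·0.5 = 0.0215 + 0.0076 = 0.0291
d₁ = 0.0291 / 0.1273 = 0.2287 which rounds to 0.23
d₂ = d₁ − σ√T = 0.2287 − 0.1273 = 0.1014 which rounds to 0.10
Pr(exercise) under Q = N(−d₂) = N(-0.10) = 0.4602

0.4602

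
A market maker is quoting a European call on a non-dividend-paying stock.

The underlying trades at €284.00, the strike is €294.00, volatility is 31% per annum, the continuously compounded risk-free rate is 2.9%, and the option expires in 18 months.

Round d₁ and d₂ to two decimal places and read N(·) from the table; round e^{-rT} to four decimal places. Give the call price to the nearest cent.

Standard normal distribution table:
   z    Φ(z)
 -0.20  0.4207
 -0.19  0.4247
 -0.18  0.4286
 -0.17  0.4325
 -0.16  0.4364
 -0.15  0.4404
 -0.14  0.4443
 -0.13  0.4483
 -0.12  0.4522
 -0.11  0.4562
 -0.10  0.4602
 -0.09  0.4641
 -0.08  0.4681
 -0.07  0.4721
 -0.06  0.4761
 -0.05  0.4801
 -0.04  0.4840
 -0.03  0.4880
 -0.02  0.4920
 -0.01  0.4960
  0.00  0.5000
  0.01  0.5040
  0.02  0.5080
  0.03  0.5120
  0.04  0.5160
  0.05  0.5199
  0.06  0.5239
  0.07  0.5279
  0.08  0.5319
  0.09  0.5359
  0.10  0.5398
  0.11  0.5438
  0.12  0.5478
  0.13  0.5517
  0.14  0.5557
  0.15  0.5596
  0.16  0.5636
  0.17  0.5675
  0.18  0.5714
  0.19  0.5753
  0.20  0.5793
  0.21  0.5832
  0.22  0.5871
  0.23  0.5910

€43.89

σ√T = 0.31·√1.5 = 0.3797
d₁ = [ln(284/294) + (0.029 + ½·0.31²)·1.5] / (σ√T) = (-0.0346 + 0.1156) / 0.3797 = 0.2133 ⇒ 0.21
d₂ = 0.2133 − 0.3797 = -0.1664 ⇒ -0.17
exp(−rT) = exp(−0.029·1.5) = 0.9574
N(d₁) = N(0.21) = 0.5832;  N(d₂) = N(-0.17) = 0.4325
C = 284·0.5832 − 294·0.9574·0.4325 = 165.6288 − 121.7382 = 43.8906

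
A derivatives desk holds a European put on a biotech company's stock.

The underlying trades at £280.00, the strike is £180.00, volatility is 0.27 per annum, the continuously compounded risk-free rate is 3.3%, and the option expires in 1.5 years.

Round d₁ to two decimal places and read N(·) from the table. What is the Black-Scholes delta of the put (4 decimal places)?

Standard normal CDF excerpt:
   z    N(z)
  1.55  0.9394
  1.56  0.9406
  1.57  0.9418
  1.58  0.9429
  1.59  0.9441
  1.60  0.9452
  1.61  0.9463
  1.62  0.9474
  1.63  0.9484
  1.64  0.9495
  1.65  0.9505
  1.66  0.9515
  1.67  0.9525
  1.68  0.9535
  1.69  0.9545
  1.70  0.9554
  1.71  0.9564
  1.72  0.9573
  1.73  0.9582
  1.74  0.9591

σ√T = 0.27·√1.5 = 0.3307
ln(S/K) + (r + σ²/2)T = ln(280/180) + (0.033 + 0.27²/2)·1.5 = 0.4418 + 0.1042 = 0.5460
d₁ = 0.5460 / 0.3307 = 1.6512 ⇒ 1.65
N(d₁) = N(1.65) = 0.9505
Δ_put = N(d₁) − 1 = 0.9505 − 1 = -0.0495

-0.0495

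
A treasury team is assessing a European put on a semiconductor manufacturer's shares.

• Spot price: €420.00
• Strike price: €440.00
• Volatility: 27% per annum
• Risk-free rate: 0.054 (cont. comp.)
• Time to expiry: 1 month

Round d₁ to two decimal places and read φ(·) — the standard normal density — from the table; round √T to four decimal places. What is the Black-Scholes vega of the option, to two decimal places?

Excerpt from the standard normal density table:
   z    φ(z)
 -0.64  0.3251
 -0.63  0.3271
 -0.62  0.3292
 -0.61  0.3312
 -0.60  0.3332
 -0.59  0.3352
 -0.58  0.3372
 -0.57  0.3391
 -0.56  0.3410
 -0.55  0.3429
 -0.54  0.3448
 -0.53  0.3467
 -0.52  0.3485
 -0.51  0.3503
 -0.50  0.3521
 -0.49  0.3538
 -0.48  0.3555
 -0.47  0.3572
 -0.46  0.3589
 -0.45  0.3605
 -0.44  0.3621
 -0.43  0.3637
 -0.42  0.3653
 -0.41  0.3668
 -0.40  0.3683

T = 0.08333;  σ√T = 0.0779
ln(S/K) + (r + σ²/2)T = ln(420/440) + (0.054 + 0.27²/2)·0.08333 = -0.0465 + 0.0075 = -0.0390
d₁ = -0.0390 / 0.0779 = -0.5001 ⇒ -0.50
√T = √0.08333 = 0.2887
φ(d₁) = φ(-0.50) = 0.3521
vega = S·φ(d₁)·√T = 420·0.3521·0.2887 = 42.6935

42.69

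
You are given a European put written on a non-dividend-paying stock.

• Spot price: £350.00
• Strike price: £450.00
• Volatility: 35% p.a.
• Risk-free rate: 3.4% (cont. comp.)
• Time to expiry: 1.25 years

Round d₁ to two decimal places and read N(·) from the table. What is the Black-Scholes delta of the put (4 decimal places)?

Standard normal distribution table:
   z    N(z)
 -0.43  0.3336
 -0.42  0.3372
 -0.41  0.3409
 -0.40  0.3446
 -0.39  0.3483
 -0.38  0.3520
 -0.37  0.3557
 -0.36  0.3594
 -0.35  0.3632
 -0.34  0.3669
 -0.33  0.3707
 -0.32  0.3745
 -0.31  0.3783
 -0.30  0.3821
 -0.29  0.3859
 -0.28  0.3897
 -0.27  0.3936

T = 1.25;  σ√T = 0.3913
ln(S/K) + (r + σ²/2)T = ln(350/450) + (0.034 + 0.35²/2)·1.25 = -0.2513 + 0.1191 = -0.1323
d₁ = -0.1323 / 0.3913 = -0.3380 → -0.34
N(d₁) = N(-0.34) = 0.3669
Δ_put = N(d₁) − 1 = 0.3669 − 1 = -0.6331

-0.6331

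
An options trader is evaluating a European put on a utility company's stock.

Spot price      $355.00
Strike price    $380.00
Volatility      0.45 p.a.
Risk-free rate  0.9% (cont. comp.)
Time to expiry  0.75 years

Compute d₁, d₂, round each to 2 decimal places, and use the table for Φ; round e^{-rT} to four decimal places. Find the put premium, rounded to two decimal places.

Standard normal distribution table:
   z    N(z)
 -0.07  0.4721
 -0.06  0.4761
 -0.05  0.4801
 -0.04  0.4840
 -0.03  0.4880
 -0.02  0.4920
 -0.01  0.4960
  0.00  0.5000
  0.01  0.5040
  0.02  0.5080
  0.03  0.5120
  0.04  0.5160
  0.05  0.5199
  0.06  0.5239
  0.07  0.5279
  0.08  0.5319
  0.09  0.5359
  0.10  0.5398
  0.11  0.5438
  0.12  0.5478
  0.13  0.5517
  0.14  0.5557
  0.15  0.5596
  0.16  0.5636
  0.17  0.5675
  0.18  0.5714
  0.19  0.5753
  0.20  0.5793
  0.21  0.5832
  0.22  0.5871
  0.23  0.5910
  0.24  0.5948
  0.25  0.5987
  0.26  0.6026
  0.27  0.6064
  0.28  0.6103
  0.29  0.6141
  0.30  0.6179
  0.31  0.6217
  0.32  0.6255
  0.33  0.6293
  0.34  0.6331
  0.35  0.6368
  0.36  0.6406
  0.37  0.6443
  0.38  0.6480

$68.54

T = 0.75;  σ√T = 0.3897
d₁ = [ln(355/380) + (0.009 + 0.45²/2)·0.75] / 0.3897 = [-0.0681 + 0.0827] / 0.3897 = 0.0376 ≈ 0.04
d₂ = d₁ − σ√T = 0.0376 − 0.3897 = -0.3522 ≈ -0.35
exp(−rT) = exp(−0.009·0.75) = 0.9933
P = 380·0.9933·N(0.35) − 355·N(-0.04) = 380·0.9933·0.6368 − 355·0.4840 = 240.3627 − 171.8200 = 68.5427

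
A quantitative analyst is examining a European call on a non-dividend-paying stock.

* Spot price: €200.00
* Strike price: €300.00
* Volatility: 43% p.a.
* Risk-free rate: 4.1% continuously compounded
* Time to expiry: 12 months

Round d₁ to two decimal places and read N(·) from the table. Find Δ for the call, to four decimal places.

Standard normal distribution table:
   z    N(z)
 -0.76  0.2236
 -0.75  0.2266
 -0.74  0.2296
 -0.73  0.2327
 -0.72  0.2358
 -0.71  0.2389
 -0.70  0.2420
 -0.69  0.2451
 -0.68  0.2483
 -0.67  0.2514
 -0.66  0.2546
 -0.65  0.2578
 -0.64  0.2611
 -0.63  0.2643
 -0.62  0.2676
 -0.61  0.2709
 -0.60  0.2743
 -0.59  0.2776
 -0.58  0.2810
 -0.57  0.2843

σ√T = 0.43·√1 = 0.4300
d₁ = [ln(200/300) + (0.041 + 0.43²/2)·1] / 0.4300 = [-0.4055 + 0.1334] / 0.4300 = -0.6326 → -0.63
N(d₁) = N(-0.63) = 0.2643
Δ_call = N(d₁) = 0.2643

0.2643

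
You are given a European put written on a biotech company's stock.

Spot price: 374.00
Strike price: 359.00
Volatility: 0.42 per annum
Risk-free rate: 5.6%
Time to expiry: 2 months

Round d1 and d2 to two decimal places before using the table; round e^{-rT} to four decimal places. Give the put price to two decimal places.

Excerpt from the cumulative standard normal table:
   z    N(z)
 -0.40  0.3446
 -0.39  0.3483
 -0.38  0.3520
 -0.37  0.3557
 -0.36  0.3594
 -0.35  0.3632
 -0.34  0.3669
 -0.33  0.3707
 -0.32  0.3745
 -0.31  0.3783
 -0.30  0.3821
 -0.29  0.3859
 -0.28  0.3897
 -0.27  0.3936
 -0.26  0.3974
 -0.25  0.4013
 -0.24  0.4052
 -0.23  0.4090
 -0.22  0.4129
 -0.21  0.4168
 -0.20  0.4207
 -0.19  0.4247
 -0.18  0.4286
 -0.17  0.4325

16.59

σ√T = 0.42 × 0.4082 = 0.1715
d₁ = [ln(374/359) + (0.056 + ½·0.42²)·0.1667] / (σ√T) = (0.0409 + 0.0240) / 0.1715 = 0.3789 ⇒ 0.38
d₂ = 0.3789 − 0.1715 = 0.2074 ⇒ 0.21
exp(−rT) = exp(−0.056·0.1667) = 0.9907
P = 359·0.9907·N(-0.21) − 374·N(-0.38) = 359·0.9907·0.4168 − 374·0.3520 = 148.2396 − 131.6480 = 16.5916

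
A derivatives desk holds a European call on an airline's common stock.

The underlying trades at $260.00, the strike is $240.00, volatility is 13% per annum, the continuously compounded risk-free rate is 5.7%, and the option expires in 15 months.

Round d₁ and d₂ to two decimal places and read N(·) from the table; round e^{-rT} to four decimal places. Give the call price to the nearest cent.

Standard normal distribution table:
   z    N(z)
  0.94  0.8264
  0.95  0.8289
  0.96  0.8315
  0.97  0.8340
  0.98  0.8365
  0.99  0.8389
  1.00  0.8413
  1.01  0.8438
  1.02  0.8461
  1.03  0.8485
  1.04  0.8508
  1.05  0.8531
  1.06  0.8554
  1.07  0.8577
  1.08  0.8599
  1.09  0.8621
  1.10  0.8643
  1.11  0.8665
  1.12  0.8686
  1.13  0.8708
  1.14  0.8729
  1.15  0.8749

σ√T = 0.13·√1.25 = 0.1453
ln(S/K) + (r + σ²/2)T = ln(260/240) + (0.057 + 0.13²/2)·1.25 = 0.0800 + 0.0818 = 0.1619
d₁ = 0.1619 / 0.1453 = 1.1136 ≈ 1.11
d₂ = d₁ − σ√T = 1.1136 − 0.1453 = 0.9683 ≈ 0.97
exp(−rT) = exp(−0.057·1.25) = 0.9312
C = 260·N(1.11) − 240·0.9312·N(0.97) = 260·0.8665 − 240·0.9312·0.8340 = 225.2900 − 186.3890 = 38.9010

$38.90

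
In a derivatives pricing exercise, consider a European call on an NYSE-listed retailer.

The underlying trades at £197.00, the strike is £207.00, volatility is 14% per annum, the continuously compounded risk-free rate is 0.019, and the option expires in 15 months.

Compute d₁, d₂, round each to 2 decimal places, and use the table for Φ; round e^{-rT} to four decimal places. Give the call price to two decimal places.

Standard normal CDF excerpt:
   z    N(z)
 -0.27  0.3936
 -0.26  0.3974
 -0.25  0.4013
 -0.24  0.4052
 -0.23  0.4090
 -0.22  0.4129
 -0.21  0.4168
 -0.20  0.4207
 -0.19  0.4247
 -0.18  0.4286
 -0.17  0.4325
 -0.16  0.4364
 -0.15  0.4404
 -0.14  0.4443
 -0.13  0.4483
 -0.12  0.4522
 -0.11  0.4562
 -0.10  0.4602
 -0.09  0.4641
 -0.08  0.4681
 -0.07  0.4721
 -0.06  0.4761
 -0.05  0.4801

£9.52

σ√T = 0.14 × 1.1180 = 0.1565
d₁ = [ln(197/207) + (0.019 + 0.14²/2)·1.25] / 0.1565 = [-0.0495 + 0.0360] / 0.1565 = -0.0863 ⇒ -0.09
d₂ = d₁ − σ√T = -0.0863 − 0.1565 = -0.2429 ⇒ -0.24
exp(−rT) = exp(−0.019·1.25) = 0.9765
N(d₁) = N(-0.09) = 0.4641;  N(d₂) = N(-0.24) = 0.4052
C = 197·0.4641 − 207·0.9765·0.4052 = 91.4277 − 81.9053 = 9.5224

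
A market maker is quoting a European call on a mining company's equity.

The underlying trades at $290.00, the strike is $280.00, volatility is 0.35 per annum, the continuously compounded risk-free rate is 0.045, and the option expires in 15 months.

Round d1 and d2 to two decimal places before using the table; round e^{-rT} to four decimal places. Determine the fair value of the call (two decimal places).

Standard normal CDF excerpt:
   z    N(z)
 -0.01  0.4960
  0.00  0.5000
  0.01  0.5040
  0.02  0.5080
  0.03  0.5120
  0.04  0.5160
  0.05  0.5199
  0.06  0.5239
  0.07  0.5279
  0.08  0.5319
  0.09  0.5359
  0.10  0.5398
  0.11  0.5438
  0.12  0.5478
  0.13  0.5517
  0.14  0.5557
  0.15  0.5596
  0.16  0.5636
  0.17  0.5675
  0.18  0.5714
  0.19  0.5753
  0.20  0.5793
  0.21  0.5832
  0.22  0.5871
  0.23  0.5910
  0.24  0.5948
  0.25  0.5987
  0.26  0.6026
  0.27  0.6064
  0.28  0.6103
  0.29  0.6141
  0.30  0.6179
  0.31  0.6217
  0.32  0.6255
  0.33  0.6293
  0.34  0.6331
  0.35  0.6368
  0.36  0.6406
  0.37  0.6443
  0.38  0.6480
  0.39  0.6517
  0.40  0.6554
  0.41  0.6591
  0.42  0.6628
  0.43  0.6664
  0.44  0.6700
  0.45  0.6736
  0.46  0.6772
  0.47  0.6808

$56.68

σ√T = 0.35 × 1.1180 = 0.3913
ln(S/K) + (r + σ²/2)T = ln(290/280) + (0.045 + 0.35²/2)·1.25 = 0.0351 + 0.1328 = 0.1679
d₁ = 0.1679 / 0.3913 = 0.4291 ≈ 0.43
d₂ = d₁ − σ√T = 0.4291 − 0.3913 = 0.0378 ≈ 0.04
exp(−rT) = exp(−0.045·1.25) = 0.9453
N(d₁) = N(0.43) = 0.6664;  N(d₂) = N(0.04) = 0.5160
C = 290·0.6664 − 280·0.9453·0.5160 = 193.2560 − 136.5769 = 56.6791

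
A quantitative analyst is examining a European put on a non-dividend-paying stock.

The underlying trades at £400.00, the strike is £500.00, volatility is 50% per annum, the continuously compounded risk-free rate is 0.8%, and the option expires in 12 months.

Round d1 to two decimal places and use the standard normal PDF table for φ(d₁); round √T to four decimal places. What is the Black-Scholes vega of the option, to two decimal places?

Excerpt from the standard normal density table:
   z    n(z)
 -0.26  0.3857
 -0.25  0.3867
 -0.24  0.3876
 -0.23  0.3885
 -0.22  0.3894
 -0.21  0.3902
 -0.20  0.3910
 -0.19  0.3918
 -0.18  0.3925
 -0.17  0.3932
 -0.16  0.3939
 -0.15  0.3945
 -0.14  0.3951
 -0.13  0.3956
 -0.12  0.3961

T = 1;  σ√T = 0.5000
d₁ = [ln(400/500) + (0.008 + 0.5²/2)·1] / 0.5000 = [-0.2231 + 0.1330] / 0.5000 = -0.1803 which rounds to -0.18
√T = √1 = 1.0000
φ(d₁) = φ(-0.18) = 0.3925
vega = S·φ(d₁)·√T = 400·0.3925·1.0000 = 157.0000

157.00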